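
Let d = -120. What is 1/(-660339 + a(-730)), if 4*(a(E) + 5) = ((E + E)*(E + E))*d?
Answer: -1/64608344 ≈ -1.5478e-8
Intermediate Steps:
a(E) = -5 - 120*E² (a(E) = -5 + (((E + E)*(E + E))*(-120))/4 = -5 + (((2*E)*(2*E))*(-120))/4 = -5 + ((4*E²)*(-120))/4 = -5 + (-480*E²)/4 = -5 - 120*E²)
1/(-660339 + a(-730)) = 1/(-660339 + (-5 - 120*(-730)²)) = 1/(-660339 + (-5 - 120*532900)) = 1/(-660339 + (-5 - 63948000)) = 1/(-660339 - 63948005) = 1/(-64608344) = -1/64608344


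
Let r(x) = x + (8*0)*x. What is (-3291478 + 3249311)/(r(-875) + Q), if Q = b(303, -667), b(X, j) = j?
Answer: 42167/1542 ≈ 27.346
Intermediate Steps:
Q = -667
r(x) = x (r(x) = x + 0*x = x + 0 = x)
(-3291478 + 3249311)/(r(-875) + Q) = (-3291478 + 3249311)/(-875 - 667) = -42167/(-1542) = -42167*(-1/1542) = 42167/1542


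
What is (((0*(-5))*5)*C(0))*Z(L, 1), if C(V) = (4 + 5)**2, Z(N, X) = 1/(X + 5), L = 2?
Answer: 0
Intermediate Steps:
Z(N, X) = 1/(5 + X)
C(V) = 81 (C(V) = 9**2 = 81)
(((0*(-5))*5)*C(0))*Z(L, 1) = (((0*(-5))*5)*81)/(5 + 1) = ((0*5)*81)/6 = (0*81)*(1/6) = 0*(1/6) = 0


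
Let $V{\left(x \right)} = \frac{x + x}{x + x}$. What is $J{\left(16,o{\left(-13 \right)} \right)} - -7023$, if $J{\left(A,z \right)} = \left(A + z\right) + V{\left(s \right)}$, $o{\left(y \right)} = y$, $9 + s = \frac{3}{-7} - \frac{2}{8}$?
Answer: $7027$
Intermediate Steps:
$s = - \frac{271}{28}$ ($s = -9 + \left(\frac{3}{-7} - \frac{2}{8}\right) = -9 + \left(3 \left(- \frac{1}{7}\right) - \frac{1}{4}\right) = -9 - \frac{19}{28} = - \frac{271}{28} \approx -9.6786$)
$V{\left(x \right)} = 1$ ($V{\left(x \right)} = \frac{2 x}{2 x} = 2 x \frac{1}{2 x} = 1$)
$J{\left(A,z \right)} = 1 + A + z$ ($J{\left(A,z \right)} = \left(A + z\right) + 1 = 1 + A + z$)
$J{\left(16,o{\left(-13 \right)} \right)} - -7023 = \left(1 + 16 - 13\right) - -7023 = 4 + 7023 = 7027$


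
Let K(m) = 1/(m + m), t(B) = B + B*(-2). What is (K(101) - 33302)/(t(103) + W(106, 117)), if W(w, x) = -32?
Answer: 6727003/27270 ≈ 246.68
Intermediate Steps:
t(B) = -B (t(B) = B - 2*B = -B)
K(m) = 1/(2*m)
(K(101) - 33302)/(t(103) + W(106, 117)) = ((1/2)/101 - 33302)/(-1*103 - 32) = ((1/2)*(1/101) - 33302)/(-103 - 32) = (1/202 - 33302)/(-135) = -6727003/202*(-1/135) = 6727003/27270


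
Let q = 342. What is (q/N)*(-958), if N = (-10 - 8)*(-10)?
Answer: -9101/5 ≈ -1820.2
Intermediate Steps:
N = 180 (N = -18*(-10) = 180)
(q/N)*(-958) = (342/180)*(-958) = (342*(1/180))*(-958) = (19/10)*(-958) = -9101/5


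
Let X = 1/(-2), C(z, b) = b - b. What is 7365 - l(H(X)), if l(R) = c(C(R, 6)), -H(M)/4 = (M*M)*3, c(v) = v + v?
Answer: 7365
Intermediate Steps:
C(z, b) = 0
c(v) = 2*v
X = -1/2 ≈ -0.50000
H(M) = -12*M**2 (H(M) = -4*M*M*3 = -4*M**2*3 = -12*M**2)
l(R) = 0 (l(R) = 2*0 = 0)
7365 - l(H(X)) = 7365 - 1*0 = 7365 + 0 = 7365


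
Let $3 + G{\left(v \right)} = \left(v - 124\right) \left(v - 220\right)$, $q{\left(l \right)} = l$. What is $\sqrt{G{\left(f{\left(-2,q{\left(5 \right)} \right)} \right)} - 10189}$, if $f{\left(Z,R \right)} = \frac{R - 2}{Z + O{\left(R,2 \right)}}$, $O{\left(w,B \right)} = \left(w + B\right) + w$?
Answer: $\frac{9 \sqrt{20969}}{10} \approx 130.33$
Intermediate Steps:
$O{\left(w,B \right)} = B + 2 w$ ($O{\left(w,B \right)} = \left(B + w\right) + w = B + 2 w$)
$f{\left(Z,R \right)} = \frac{-2 + R}{2 + Z + 2 R}$ ($f{\left(Z,R \right)} = \frac{R - 2}{Z + \left(2 + 2 R\right)} = \frac{-2 + R}{2 + Z + 2 R}$)
$G{\left(v \right)} = -3 + \left(-220 + v\right) \left(-124 + v\right)$ ($G{\left(v \right)} = -3 + \left(v - 124\right) \left(v - 220\right) = -3 + \left(-124 + v\right) \left(-220 + v\right) = -3 + \left(-220 + v\right) \left(-124 + v\right)$)
$\sqrt{G{\left(f{\left(-2,q{\left(5 \right)} \right)} \right)} - 10189} = \sqrt{\left(27277 + \left(\frac{-2 + 5}{2 - 2 + 2 \cdot 5}\right)^{2} - 344 \frac{-2 + 5}{2 - 2 + 2 \cdot 5}\right) - 10189} = \sqrt{\left(27277 + \left(\frac{1}{2 - 2 + 10} \cdot 3\right)^{2} - 344 \frac{1}{2 - 2 + 10} \cdot 3\right) - 10189} = \sqrt{\left(27277 + \left(\frac{1}{10} \cdot 3\right)^{2} - 344 \cdot \frac{1}{10} \cdot 3\right) - 10189} = \sqrt{\left(27277 + \left(\frac{3}{10}\right)^{2} - \frac{516}{5}\right) - 10189} = \sqrt{\left(27277 + \frac{9}{100} - \frac{516}{5}\right) - 10189} = \sqrt{\frac{2717389}{100} - 10189} = \sqrt{\frac{1698489}{100}} = \frac{9 \sqrt{20969}}{10}$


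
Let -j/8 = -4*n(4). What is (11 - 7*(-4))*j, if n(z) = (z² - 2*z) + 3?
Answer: 13728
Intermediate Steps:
n(z) = 3 + z² - 2*z
j = 352 (j = -(-32)*(3 + 4² - 2*4) = -(-32)*(3 + 16 - 8) = -(-32)*11 = -8*(-44) = 352)
(11 - 7*(-4))*j = (11 - 7*(-4))*352 = (11 + 28)*352 = 39*352 = 13728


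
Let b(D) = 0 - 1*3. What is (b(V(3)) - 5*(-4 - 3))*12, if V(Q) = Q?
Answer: 384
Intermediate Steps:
b(D) = -3 (b(D) = 0 - 3 = -3)
(b(V(3)) - 5*(-4 - 3))*12 = (-3 - 5*(-4 - 3))*12 = (-3 - 5*(-7))*12 = (-3 + 35)*12 = 32*12 = 384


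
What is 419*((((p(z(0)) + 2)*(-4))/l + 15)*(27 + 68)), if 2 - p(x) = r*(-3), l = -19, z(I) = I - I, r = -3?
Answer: 555175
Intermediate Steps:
z(I) = 0
p(x) = -7 (p(x) = 2 - (-3)*(-3) = 2 - 1*9 = 2 - 9 = -7)
419*((((p(z(0)) + 2)*(-4))/l + 15)*(27 + 68)) = 419*((((-7 + 2)*(-4))/(-19) + 15)*(27 + 68)) = 419*((-5*(-4)*(-1/19) + 15)*95) = 419*((20*(-1/19) + 15)*95) = 419*((-20/19 + 15)*95) = 419*((265/19)*95) = 419*1325 = 555175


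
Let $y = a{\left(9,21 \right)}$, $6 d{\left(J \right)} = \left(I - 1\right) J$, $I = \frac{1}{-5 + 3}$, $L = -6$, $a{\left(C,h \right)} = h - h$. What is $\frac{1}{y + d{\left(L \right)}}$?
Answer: $\frac{2}{3} \approx 0.66667$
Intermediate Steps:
$a{\left(C,h \right)} = 0$
$I = - \frac{1}{2}$ ($I = \frac{1}{-2} = - \frac{1}{2} \approx -0.5$)
$d{\left(J \right)} = - \frac{J}{4}$ ($d{\left(J \right)} = \frac{\left(- \frac{1}{2} - 1\right) J}{6} = \frac{\left(- \frac{3}{2}\right) J}{6} = - \frac{J}{4}$)
$y = 0$
$\frac{1}{y + d{\left(L \right)}} = \frac{1}{0 - - \frac{3}{2}} = \frac{1}{0 + \frac{3}{2}} = \frac{1}{\frac{3}{2}} = \frac{2}{3}$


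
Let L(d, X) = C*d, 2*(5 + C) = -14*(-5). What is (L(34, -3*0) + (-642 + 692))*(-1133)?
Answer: -1212310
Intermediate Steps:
C = 30 (C = -5 + (-14*(-5))/2 = -5 + (½)*70 = -5 + 35 = 30)
L(d, X) = 30*d
(L(34, -3*0) + (-642 + 692))*(-1133) = (30*34 + (-642 + 692))*(-1133) = (1020 + 50)*(-1133) = 1070*(-1133) = -1212310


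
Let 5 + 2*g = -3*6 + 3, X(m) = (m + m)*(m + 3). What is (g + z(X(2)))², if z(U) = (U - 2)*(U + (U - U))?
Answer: 122500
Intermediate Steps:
X(m) = 2*m*(3 + m) (X(m) = (2*m)*(3 + m) = 2*m*(3 + m))
z(U) = U*(-2 + U) (z(U) = (-2 + U)*(U + 0) = (-2 + U)*U = U*(-2 + U))
g = -10 (g = -5/2 + (-3*6 + 3)/2 = -5/2 + (-18 + 3)/2 = -5/2 + (½)*(-15) = -5/2 - 15/2 = -10)
(g + z(X(2)))² = (-10 + (2*2*(3 + 2))*(-2 + 2*2*(3 + 2)))² = (-10 + (2*2*5)*(-2 + 2*2*5))² = (-10 + 20*(-2 + 20))² = (-10 + 20*18)² = (-10 + 360)² = 350² = 122500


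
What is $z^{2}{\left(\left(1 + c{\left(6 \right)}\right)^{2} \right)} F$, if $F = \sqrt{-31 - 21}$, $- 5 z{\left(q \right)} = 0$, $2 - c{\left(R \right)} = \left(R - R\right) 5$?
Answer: $0$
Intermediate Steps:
$c{\left(R \right)} = 2$ ($c{\left(R \right)} = 2 - \left(R - R\right) 5 = 2 - 0 \cdot 5 = 2 - 0 = 2 + 0 = 2$)
$z{\left(q \right)} = 0$ ($z{\left(q \right)} = \left(- \frac{1}{5}\right) 0 = 0$)
$F = 2 i \sqrt{13}$ ($F = \sqrt{-52} = 2 i \sqrt{13} \approx 7.2111 i$)
$z^{2}{\left(\left(1 + c{\left(6 \right)}\right)^{2} \right)} F = 0^{2} \cdot 2 i \sqrt{13} = 0 \cdot 2 i \sqrt{13} = 0$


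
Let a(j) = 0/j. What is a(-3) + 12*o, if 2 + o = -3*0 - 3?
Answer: -60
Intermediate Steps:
a(j) = 0
o = -5 (o = -2 + (-3*0 - 3) = -2 + (0 - 3) = -2 - 3 = -5)
a(-3) + 12*o = 0 + 12*(-5) = 0 - 60 = -60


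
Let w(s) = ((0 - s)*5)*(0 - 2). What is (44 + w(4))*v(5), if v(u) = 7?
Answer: 588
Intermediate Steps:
w(s) = 10*s (w(s) = (-s*5)*(-2) = -5*s*(-2) = 10*s)
(44 + w(4))*v(5) = (44 + 10*4)*7 = (44 + 40)*7 = 84*7 = 588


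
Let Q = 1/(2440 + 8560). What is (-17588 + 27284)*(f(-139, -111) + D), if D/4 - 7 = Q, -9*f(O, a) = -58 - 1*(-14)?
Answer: 1315438544/4125 ≈ 3.1889e+5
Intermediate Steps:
Q = 1/11000 ≈ 9.0909e-5
f(O, a) = 44/9 (f(O, a) = -(-58 - 1*(-14))/9 = -(-58 + 14)/9 = -⅑*(-44) = 44/9)
D = 77001/2750 (D = 28 + 4*(1/11000) = 28 + 1/2750 = 77001/2750 ≈ 28.000)
(-17588 + 27284)*(f(-139, -111) + D) = (-17588 + 27284)*(44/9 + 77001/2750) = 9696*(814009/24750) = 1315438544/4125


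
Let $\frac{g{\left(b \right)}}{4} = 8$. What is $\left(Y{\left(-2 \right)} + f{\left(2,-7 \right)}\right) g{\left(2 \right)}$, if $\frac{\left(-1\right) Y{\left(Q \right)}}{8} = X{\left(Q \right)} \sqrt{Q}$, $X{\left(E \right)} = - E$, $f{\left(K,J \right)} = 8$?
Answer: $256 - 512 i \sqrt{2} \approx 256.0 - 724.08 i$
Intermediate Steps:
$Y{\left(Q \right)} = 8 Q^{\frac{3}{2}}$ ($Y{\left(Q \right)} = - 8 - Q \sqrt{Q} = - 8 \left(- Q^{\frac{3}{2}}\right) = 8 Q^{\frac{3}{2}}$)
$g{\left(b \right)} = 32$ ($g{\left(b \right)} = 4 \cdot 8 = 32$)
$\left(Y{\left(-2 \right)} + f{\left(2,-7 \right)}\right) g{\left(2 \right)} = \left(8 \left(-2\right)^{\frac{3}{2}} + 8\right) 32 = \left(8 \left(- 2 i \sqrt{2}\right) + 8\right) 32 = \left(- 16 i \sqrt{2} + 8\right) 32 = \left(8 - 16 i \sqrt{2}\right) 32 = 256 - 512 i \sqrt{2}$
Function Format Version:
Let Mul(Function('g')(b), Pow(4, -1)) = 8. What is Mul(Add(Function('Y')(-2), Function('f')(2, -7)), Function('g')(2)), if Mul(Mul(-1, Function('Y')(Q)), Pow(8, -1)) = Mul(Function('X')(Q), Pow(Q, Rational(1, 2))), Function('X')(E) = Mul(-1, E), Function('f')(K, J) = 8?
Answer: Add(256, Mul(-512, I, Pow(2, Rational(1, 2)))) ≈ Add(256.00, Mul(-724.08, I))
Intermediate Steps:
Function('Y')(Q) = Mul(8, Pow(Q, Rational(3, 2))) (Function('Y')(Q) = Mul(-8, Mul(Mul(-1, Q), Pow(Q, Rational(1, 2)))) = Mul(-8, Mul(-1, Pow(Q, Rational(3, 2)))) = Mul(8, Pow(Q, Rational(3, 2))))
Function('g')(b) = 32 (Function('g')(b) = Mul(4, 8) = 32)
Mul(Add(Function('Y')(-2), Function('f')(2, -7)), Function('g')(2)) = Mul(Add(Mul(8, Pow(-2, Rational(3, 2))), 8), 32) = Mul(Add(Mul(8, Mul(-2, I, Pow(2, Rational(1, 2)))), 8), 32) = Mul(Add(Mul(-16, I, Pow(2, Rational(1, 2))), 8), 32) = Mul(Add(8, Mul(-16, I, Pow(2, Rational(1, 2)))), 32) = Add(256, Mul(-512, I, Pow(2, Rational(1, 2))))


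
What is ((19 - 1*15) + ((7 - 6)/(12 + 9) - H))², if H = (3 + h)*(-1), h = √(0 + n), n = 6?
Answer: 24550/441 + 296*√6/21 ≈ 90.195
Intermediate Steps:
h = √6 (h = √(0 + 6) = √6 ≈ 2.4495)
H = -3 - √6 (H = (3 + √6)*(-1) = -3 - √6 ≈ -5.4495)
((19 - 1*15) + ((7 - 6)/(12 + 9) - H))² = ((19 - 1*15) + ((7 - 6)/(12 + 9) - (-3 - √6)))² = ((19 - 15) + (1/21 + (3 + √6)))² = (4 + (1*(1/21) + (3 + √6)))² = (4 + (1/21 + (3 + √6)))² = (4 + (64/21 + √6))² = (148/21 + √6)²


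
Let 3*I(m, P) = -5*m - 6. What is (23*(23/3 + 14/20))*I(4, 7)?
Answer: -75049/45 ≈ -1667.8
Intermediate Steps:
I(m, P) = -2 - 5*m/3 (I(m, P) = (-5*m - 6)/3 = (-6 - 5*m)/3 = -2 - 5*m/3)
(23*(23/3 + 14/20))*I(4, 7) = (23*(23/3 + 14/20))*(-2 - 5/3*4) = (23*(23*(1/3) + 14*(1/20)))*(-2 - 20/3) = (23*(23/3 + 7/10))*(-26/3) = (23*(251/30))*(-26/3) = (5773/30)*(-26/3) = -75049/45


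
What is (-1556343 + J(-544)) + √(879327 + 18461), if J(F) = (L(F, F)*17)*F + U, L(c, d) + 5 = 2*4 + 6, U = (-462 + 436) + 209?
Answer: -1639392 + 2*√224447 ≈ -1.6384e+6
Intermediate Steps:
U = 183 (U = -26 + 209 = 183)
L(c, d) = 9 (L(c, d) = -5 + (2*4 + 6) = -5 + (8 + 6) = -5 + 14 = 9)
J(F) = 183 + 153*F (J(F) = (9*17)*F + 183 = 153*F + 183 = 183 + 153*F)
(-1556343 + J(-544)) + √(879327 + 18461) = (-1556343 + (183 + 153*(-544))) + √(879327 + 18461) = (-1556343 + (183 - 83232)) + √897788 = (-1556343 - 83049) + 2*√224447 = -1639392 + 2*√224447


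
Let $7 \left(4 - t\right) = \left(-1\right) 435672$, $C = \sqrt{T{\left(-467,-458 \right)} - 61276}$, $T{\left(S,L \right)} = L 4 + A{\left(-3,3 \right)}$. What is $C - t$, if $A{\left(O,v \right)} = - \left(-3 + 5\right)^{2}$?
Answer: $- \frac{435700}{7} + 14 i \sqrt{322} \approx -62243.0 + 251.22 i$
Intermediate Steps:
$A{\left(O,v \right)} = -4$ ($A{\left(O,v \right)} = - 2^{2} = \left(-1\right) 4 = -4$)
$T{\left(S,L \right)} = -4 + 4 L$ ($T{\left(S,L \right)} = L 4 - 4 = 4 L - 4 = -4 + 4 L$)
$C = 14 i \sqrt{322}$ ($C = \sqrt{\left(-4 + 4 \left(-458\right)\right) - 61276} = \sqrt{\left(-4 - 1832\right) - 61276} = \sqrt{-1836 - 61276} = \sqrt{-63112} = 14 i \sqrt{322} \approx 251.22 i$)
$t = \frac{435700}{7}$ ($t = 4 - \frac{\left(-1\right) 435672}{7} = 4 - - \frac{435672}{7} = 4 + \frac{435672}{7} = \frac{435700}{7} \approx 62243.0$)
$C - t = 14 i \sqrt{322} - \frac{435700}{7} = - \frac{435700}{7} + 14 i \sqrt{322}$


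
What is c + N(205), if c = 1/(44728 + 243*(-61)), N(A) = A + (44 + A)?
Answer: 13576871/29905 ≈ 454.00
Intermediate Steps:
N(A) = 44 + 2*A
c = 1/29905 (c = 1/(44728 - 14823) = 1/29905 ≈ 3.3439e-5)
c + N(205) = 1/29905 + (44 + 2*205) = 1/29905 + (44 + 410) = 1/29905 + 454 = 13576871/29905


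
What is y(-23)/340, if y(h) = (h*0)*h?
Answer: 0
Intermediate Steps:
y(h) = 0 (y(h) = 0*h = 0)
y(-23)/340 = 0/340 = 0*(1/340) = 0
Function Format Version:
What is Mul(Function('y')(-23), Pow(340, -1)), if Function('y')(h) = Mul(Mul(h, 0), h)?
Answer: 0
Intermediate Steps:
Function('y')(h) = 0 (Function('y')(h) = Mul(0, h) = 0)
Mul(Function('y')(-23), Pow(340, -1)) = Mul(0, Pow(340, -1)) = Mul(0, Rational(1, 340)) = 0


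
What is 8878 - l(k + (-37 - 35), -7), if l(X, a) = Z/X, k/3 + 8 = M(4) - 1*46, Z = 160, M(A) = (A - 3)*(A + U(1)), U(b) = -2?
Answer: 506086/57 ≈ 8878.7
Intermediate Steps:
M(A) = (-3 + A)*(-2 + A) (M(A) = (A - 3)*(A - 2) = (-3 + A)*(-2 + A))
k = -156 (k = -24 + 3*((6 + 4² - 5*4) - 1*46) = -24 + 3*((6 + 16 - 20) - 46) = -24 + 3*(2 - 46) = -24 + 3*(-44) = -24 - 132 = -156)
l(X, a) = 160/X
8878 - l(k + (-37 - 35), -7) = 8878 - 160/(-156 + (-37 - 35)) = 8878 - 160/(-156 - 72) = 8878 - 160/(-228) = 8878 - 160*(-1)/228 = 8878 - 1*(-40/57) = 8878 + 40/57 = 506086/57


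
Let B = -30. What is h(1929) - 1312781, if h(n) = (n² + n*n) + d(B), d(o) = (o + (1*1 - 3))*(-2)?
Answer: 6129365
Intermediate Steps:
d(o) = 4 - 2*o (d(o) = (o + (1 - 3))*(-2) = (o - 2)*(-2) = (-2 + o)*(-2) = 4 - 2*o)
h(n) = 64 + 2*n² (h(n) = (n² + n*n) + (4 - 2*(-30)) = (n² + n²) + (4 + 60) = 2*n² + 64 = 64 + 2*n²)
h(1929) - 1312781 = (64 + 2*1929²) - 1312781 = (64 + 2*3721041) - 1312781 = (64 + 7442082) - 1312781 = 7442146 - 1312781 = 6129365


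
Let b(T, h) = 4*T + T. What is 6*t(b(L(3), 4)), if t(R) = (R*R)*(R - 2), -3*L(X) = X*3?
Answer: -22950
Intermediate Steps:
L(X) = -X (L(X) = -X*3/3 = -X)
b(T, h) = 5*T
t(R) = R²*(-2 + R)
6*t(b(L(3), 4)) = 6*((5*(-1*3))²*(-2 + 5*(-1*3))) = 6*((5*(-3))²*(-2 + 5*(-3))) = 6*((-15)²*(-2 - 15)) = 6*(225*(-17)) = 6*(-3825) = -22950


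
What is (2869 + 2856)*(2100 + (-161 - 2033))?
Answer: -538150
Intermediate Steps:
(2869 + 2856)*(2100 + (-161 - 2033)) = 5725*(2100 - 2194) = 5725*(-94) = -538150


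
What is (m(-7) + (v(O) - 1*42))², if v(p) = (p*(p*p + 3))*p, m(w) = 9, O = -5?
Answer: 444889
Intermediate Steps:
v(p) = p²*(3 + p²) (v(p) = (p*(p² + 3))*p = (p*(3 + p²))*p = p²*(3 + p²))
(m(-7) + (v(O) - 1*42))² = (9 + ((-5)²*(3 + (-5)²) - 1*42))² = (9 + (25*(3 + 25) - 42))² = (9 + (25*28 - 42))² = (9 + (700 - 42))² = (9 + 658)² = 667² = 444889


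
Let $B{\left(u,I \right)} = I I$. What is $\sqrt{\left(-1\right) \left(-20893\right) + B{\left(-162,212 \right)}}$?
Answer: $\sqrt{65837} \approx 256.59$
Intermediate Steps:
$B{\left(u,I \right)} = I^{2}$
$\sqrt{\left(-1\right) \left(-20893\right) + B{\left(-162,212 \right)}} = \sqrt{\left(-1\right) \left(-20893\right) + 212^{2}} = \sqrt{20893 + 44944} = \sqrt{65837}$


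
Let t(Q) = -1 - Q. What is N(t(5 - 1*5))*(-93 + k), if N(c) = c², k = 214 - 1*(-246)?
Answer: 367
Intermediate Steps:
k = 460 (k = 214 + 246 = 460)
N(t(5 - 1*5))*(-93 + k) = (-1 - (5 - 1*5))²*(-93 + 460) = (-1 - (5 - 5))²*367 = (-1 - 1*0)²*367 = (-1 + 0)²*367 = (-1)²*367 = 1*367 = 367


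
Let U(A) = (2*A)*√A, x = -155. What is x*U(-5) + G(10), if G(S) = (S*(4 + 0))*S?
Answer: 400 + 1550*I*√5 ≈ 400.0 + 3465.9*I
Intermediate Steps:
U(A) = 2*A^(3/2)
G(S) = 4*S² (G(S) = (S*4)*S = (4*S)*S = 4*S²)
x*U(-5) + G(10) = -310*(-5)^(3/2) + 4*10² = -310*(-5*I*√5) + 4*100 = -(-1550)*I*√5 + 400 = 1550*I*√5 + 400 = 400 + 1550*I*√5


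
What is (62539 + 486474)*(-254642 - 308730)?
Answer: -309298551836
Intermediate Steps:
(62539 + 486474)*(-254642 - 308730) = 549013*(-563372) = -309298551836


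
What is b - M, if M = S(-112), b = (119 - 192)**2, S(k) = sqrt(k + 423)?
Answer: 5329 - sqrt(311) ≈ 5311.4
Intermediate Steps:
S(k) = sqrt(423 + k)
b = 5329 (b = (-73)**2 = 5329)
M = sqrt(311) (M = sqrt(423 - 112) = sqrt(311) ≈ 17.635)
b - M = 5329 - sqrt(311)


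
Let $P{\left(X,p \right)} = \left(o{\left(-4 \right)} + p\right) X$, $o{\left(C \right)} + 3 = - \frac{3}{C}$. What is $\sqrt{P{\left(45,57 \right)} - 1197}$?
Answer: $\frac{3 \sqrt{563}}{2} \approx 35.591$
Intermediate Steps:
$o{\left(C \right)} = -3 - \frac{3}{C}$
$P{\left(X,p \right)} = X \left(- \frac{9}{4} + p\right)$ ($P{\left(X,p \right)} = \left(\left(-3 - \frac{3}{-4}\right) + p\right) X = \left(\left(-3 - - \frac{3}{4}\right) + p\right) X = \left(\left(-3 + \frac{3}{4}\right) + p\right) X = \left(- \frac{9}{4} + p\right) X = X \left(- \frac{9}{4} + p\right)$)
$\sqrt{P{\left(45,57 \right)} - 1197} = \sqrt{\frac{1}{4} \cdot 45 \left(-9 + 4 \cdot 57\right) - 1197} = \sqrt{\frac{1}{4} \cdot 45 \left(-9 + 228\right) - 1197} = \sqrt{\frac{1}{4} \cdot 45 \cdot 219 - 1197} = \sqrt{\frac{9855}{4} - 1197} = \sqrt{\frac{5067}{4}} = \frac{3 \sqrt{563}}{2}$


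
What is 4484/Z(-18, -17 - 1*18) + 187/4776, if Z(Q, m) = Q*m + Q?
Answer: 1794169/243576 ≈ 7.3660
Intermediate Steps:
Z(Q, m) = Q + Q*m
4484/Z(-18, -17 - 1*18) + 187/4776 = 4484/((-18*(1 + (-17 - 1*18)))) + 187/4776 = 4484/((-18*(1 + (-17 - 18)))) + 187*(1/4776) = 4484/((-18*(1 - 35))) + 187/4776 = 4484/((-18*(-34))) + 187/4776 = 4484/612 + 187/4776 = 4484*(1/612) + 187/4776 = 1121/153 + 187/4776 = 1794169/243576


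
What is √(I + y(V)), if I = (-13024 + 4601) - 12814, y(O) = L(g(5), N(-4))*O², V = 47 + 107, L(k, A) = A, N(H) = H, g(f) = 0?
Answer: I*√116101 ≈ 340.74*I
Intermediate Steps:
V = 154
y(O) = -4*O²
I = -21237 (I = -8423 - 12814 = -21237)
√(I + y(V)) = √(-21237 - 4*154²) = √(-21237 - 4*23716) = √(-21237 - 94864) = √(-116101) = I*√116101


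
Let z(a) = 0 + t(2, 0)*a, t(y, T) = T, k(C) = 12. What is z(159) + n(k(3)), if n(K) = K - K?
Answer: 0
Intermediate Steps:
n(K) = 0
z(a) = 0 (z(a) = 0 + 0*a = 0 + 0 = 0)
z(159) + n(k(3)) = 0 + 0 = 0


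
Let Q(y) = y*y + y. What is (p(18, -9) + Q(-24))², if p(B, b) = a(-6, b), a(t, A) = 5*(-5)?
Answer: 277729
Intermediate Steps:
a(t, A) = -25
p(B, b) = -25
Q(y) = y + y² (Q(y) = y² + y = y + y²)
(p(18, -9) + Q(-24))² = (-25 - 24*(1 - 24))² = (-25 - 24*(-23))² = (-25 + 552)² = 527² = 277729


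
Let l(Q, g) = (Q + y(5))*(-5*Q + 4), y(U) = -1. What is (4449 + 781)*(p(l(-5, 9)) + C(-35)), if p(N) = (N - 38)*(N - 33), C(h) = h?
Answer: 229330270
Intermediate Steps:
l(Q, g) = (-1 + Q)*(4 - 5*Q) (l(Q, g) = (Q - 1)*(-5*Q + 4) = (-1 + Q)*(4 - 5*Q))
p(N) = (-38 + N)*(-33 + N)
(4449 + 781)*(p(l(-5, 9)) + C(-35)) = (4449 + 781)*((1254 + (-4 - 5*(-5)² + 9*(-5))² - 71*(-4 - 5*(-5)² + 9*(-5))) - 35) = 5230*((1254 + (-4 - 5*25 - 45)² - 71*(-4 - 5*25 - 45)) - 35) = 5230*((1254 + (-4 - 125 - 45)² - 71*(-4 - 125 - 45)) - 35) = 5230*((1254 + (-174)² - 71*(-174)) - 35) = 5230*((1254 + 30276 + 12354) - 35) = 5230*(43884 - 35) = 5230*43849 = 229330270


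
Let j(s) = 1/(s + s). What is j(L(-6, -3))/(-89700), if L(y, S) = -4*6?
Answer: 1/4305600 ≈ 2.3226e-7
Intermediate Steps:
L(y, S) = -24
j(s) = 1/(2*s)
j(L(-6, -3))/(-89700) = ((½)/(-24))/(-89700) = ((½)*(-1/24))*(-1/89700) = -1/48*(-1/89700) = 1/4305600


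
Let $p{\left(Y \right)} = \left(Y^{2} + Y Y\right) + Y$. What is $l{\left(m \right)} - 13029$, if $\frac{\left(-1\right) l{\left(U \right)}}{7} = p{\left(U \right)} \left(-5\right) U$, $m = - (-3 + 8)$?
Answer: $-20904$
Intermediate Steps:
$p{\left(Y \right)} = Y + 2 Y^{2}$ ($p{\left(Y \right)} = \left(Y^{2} + Y^{2}\right) + Y = 2 Y^{2} + Y = Y + 2 Y^{2}$)
$m = -5$ ($m = \left(-1\right) 5 = -5$)
$l{\left(U \right)} = 35 U^{2} \left(1 + 2 U\right)$ ($l{\left(U \right)} = - 7 U \left(1 + 2 U\right) \left(-5\right) U = - 7 - 5 U \left(1 + 2 U\right) U = - 7 \left(- 5 U^{2} \left(1 + 2 U\right)\right) = 35 U^{2} \left(1 + 2 U\right)$)
$l{\left(m \right)} - 13029 = \left(-5\right)^{2} \left(35 + 70 \left(-5\right)\right) - 13029 = 25 \left(35 - 350\right) - 13029 = 25 \left(-315\right) - 13029 = -7875 - 13029 = -20904$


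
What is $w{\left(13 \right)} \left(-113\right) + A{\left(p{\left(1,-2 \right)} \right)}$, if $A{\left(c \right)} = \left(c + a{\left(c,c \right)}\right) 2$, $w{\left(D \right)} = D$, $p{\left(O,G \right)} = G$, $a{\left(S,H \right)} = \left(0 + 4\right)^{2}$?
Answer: $-1441$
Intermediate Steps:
$a{\left(S,H \right)} = 16$ ($a{\left(S,H \right)} = 4^{2} = 16$)
$A{\left(c \right)} = 32 + 2 c$ ($A{\left(c \right)} = \left(c + 16\right) 2 = \left(16 + c\right) 2 = 32 + 2 c$)
$w{\left(13 \right)} \left(-113\right) + A{\left(p{\left(1,-2 \right)} \right)} = 13 \left(-113\right) + \left(32 + 2 \left(-2\right)\right) = -1469 + \left(32 - 4\right) = -1469 + 28 = -1441$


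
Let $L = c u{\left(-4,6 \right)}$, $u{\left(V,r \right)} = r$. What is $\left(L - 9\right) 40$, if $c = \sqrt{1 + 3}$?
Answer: $120$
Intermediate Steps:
$c = 2$ ($c = \sqrt{4} = 2$)
$L = 12$ ($L = 2 \cdot 6 = 12$)
$\left(L - 9\right) 40 = \left(12 - 9\right) 40 = 3 \cdot 40 = 120$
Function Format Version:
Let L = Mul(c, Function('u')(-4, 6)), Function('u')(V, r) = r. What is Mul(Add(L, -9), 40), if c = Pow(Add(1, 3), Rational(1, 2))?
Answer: 120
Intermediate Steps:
c = 2 (c = Pow(4, Rational(1, 2)) = 2)
L = 12 (L = Mul(2, 6) = 12)
Mul(Add(L, -9), 40) = Mul(Add(12, -9), 40) = Mul(3, 40) = 120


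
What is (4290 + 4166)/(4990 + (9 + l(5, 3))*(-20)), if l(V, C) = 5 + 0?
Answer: 4228/2355 ≈ 1.7953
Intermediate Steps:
l(V, C) = 5
(4290 + 4166)/(4990 + (9 + l(5, 3))*(-20)) = (4290 + 4166)/(4990 + (9 + 5)*(-20)) = 8456/(4990 + 14*(-20)) = 8456/(4990 - 280) = 8456/4710 = 8456*(1/4710) = 4228/2355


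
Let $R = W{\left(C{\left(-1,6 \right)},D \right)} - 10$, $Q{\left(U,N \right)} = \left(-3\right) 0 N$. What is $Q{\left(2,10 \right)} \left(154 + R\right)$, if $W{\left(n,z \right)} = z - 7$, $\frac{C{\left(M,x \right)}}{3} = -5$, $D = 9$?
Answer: $0$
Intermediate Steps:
$C{\left(M,x \right)} = -15$ ($C{\left(M,x \right)} = 3 \left(-5\right) = -15$)
$W{\left(n,z \right)} = -7 + z$
$Q{\left(U,N \right)} = 0$ ($Q{\left(U,N \right)} = 0 N = 0$)
$R = -8$ ($R = \left(-7 + 9\right) - 10 = 2 - 10 = -8$)
$Q{\left(2,10 \right)} \left(154 + R\right) = 0 \left(154 - 8\right) = 0 \cdot 146 = 0$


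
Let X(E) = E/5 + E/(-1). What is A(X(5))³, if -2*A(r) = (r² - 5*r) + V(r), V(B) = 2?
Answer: -6859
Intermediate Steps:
X(E) = -4*E/5 (X(E) = E*(⅕) + E*(-1) = E/5 - E = -4*E/5)
A(r) = -1 - r²/2 + 5*r/2 (A(r) = -((r² - 5*r) + 2)/2 = -(2 + r² - 5*r)/2 = -1 - r²/2 + 5*r/2)
A(X(5))³ = (-1 - (-⅘*5)²/2 + 5*(-⅘*5)/2)³ = (-1 - ½*(-4)² + (5/2)*(-4))³ = (-1 - ½*16 - 10)³ = (-1 - 8 - 10)³ = (-19)³ = -6859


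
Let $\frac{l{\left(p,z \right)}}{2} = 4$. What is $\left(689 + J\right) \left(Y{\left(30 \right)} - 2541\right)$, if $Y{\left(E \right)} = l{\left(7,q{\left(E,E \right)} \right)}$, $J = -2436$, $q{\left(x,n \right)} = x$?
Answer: $4425151$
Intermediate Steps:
$l{\left(p,z \right)} = 8$ ($l{\left(p,z \right)} = 2 \cdot 4 = 8$)
$Y{\left(E \right)} = 8$
$\left(689 + J\right) \left(Y{\left(30 \right)} - 2541\right) = \left(689 - 2436\right) \left(8 - 2541\right) = - 1747 \left(8 - 2541\right) = \left(-1747\right) \left(-2533\right) = 4425151$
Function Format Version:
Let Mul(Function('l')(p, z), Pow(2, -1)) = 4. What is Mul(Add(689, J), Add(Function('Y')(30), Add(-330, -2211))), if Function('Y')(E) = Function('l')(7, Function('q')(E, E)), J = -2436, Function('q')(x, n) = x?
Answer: 4425151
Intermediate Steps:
Function('l')(p, z) = 8 (Function('l')(p, z) = Mul(2, 4) = 8)
Function('Y')(E) = 8
Mul(Add(689, J), Add(Function('Y')(30), Add(-330, -2211))) = Mul(Add(689, -2436), Add(8, Add(-330, -2211))) = Mul(-1747, Add(8, -2541)) = Mul(-1747, -2533) = 4425151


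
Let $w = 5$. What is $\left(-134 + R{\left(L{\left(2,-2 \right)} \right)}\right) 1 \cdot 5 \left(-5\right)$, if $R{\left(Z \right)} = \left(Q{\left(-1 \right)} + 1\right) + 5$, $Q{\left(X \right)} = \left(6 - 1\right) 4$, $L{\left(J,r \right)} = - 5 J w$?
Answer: $2700$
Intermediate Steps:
$L{\left(J,r \right)} = - 25 J$ ($L{\left(J,r \right)} = - 5 J 5 = - 25 J$)
$Q{\left(X \right)} = 20$ ($Q{\left(X \right)} = 5 \cdot 4 = 20$)
$R{\left(Z \right)} = 26$ ($R{\left(Z \right)} = \left(20 + 1\right) + 5 = 21 + 5 = 26$)
$\left(-134 + R{\left(L{\left(2,-2 \right)} \right)}\right) 1 \cdot 5 \left(-5\right) = \left(-134 + 26\right) 1 \cdot 5 \left(-5\right) = - 108 \cdot 5 \left(-5\right) = \left(-108\right) \left(-25\right) = 2700$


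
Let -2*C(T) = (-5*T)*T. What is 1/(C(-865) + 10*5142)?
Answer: 2/3843965 ≈ 5.2030e-7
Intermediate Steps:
C(T) = 5*T²/2 (C(T) = -(-5*T)*T/2 = -(-5)*T²/2 = 5*T²/2)
1/(C(-865) + 10*5142) = 1/((5/2)*(-865)² + 10*5142) = 1/((5/2)*748225 + 51420) = 1/(3741125/2 + 51420) = 1/(3843965/2) = 2/3843965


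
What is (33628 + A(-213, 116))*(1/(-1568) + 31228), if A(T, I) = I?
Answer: 103268245827/98 ≈ 1.0538e+9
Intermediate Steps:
(33628 + A(-213, 116))*(1/(-1568) + 31228) = (33628 + 116)*(1/(-1568) + 31228) = 33744*(-1/1568 + 31228) = 33744*(48965503/1568) = 103268245827/98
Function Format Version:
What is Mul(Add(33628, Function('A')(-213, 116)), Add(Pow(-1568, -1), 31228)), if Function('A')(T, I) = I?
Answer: Rational(103268245827, 98) ≈ 1.0538e+9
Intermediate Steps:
Mul(Add(33628, Function('A')(-213, 116)), Add(Pow(-1568, -1), 31228)) = Mul(Add(33628, 116), Add(Pow(-1568, -1), 31228)) = Mul(33744, Add(Rational(-1, 1568), 31228)) = Mul(33744, Rational(48965503, 1568)) = Rational(103268245827, 98)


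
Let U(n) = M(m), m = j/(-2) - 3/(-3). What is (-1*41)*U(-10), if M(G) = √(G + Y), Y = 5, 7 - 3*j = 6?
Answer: -41*√210/6 ≈ -99.024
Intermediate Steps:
j = ⅓ (j = 7/3 - ⅓*6 = 7/3 - 2 = ⅓ ≈ 0.33333)
m = ⅚ (m = (⅓)/(-2) - 3/(-3) = (⅓)*(-½) - 3*(-⅓) = -⅙ + 1 = ⅚ ≈ 0.83333)
M(G) = √(5 + G) (M(G) = √(G + 5) = √(5 + G))
U(n) = √210/6 (U(n) = √(5 + ⅚) = √(35/6) = √210/6)
(-1*41)*U(-10) = (-1*41)*(√210/6) = -41*√210/6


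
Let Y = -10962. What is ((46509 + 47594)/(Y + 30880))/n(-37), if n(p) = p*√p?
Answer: 94103*I*√37/27267742 ≈ 0.020992*I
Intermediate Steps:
n(p) = p^(3/2)
((46509 + 47594)/(Y + 30880))/n(-37) = ((46509 + 47594)/(-10962 + 30880))/((-37)^(3/2)) = (94103/19918)/((-37*I*√37)) = (94103*(1/19918))*(I*√37/1369) = 94103*(I*√37/1369)/19918 = 94103*I*√37/27267742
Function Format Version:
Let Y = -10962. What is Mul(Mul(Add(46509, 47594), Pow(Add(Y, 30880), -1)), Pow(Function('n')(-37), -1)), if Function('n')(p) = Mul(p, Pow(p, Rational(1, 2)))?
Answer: Mul(Rational(94103, 27267742), I, Pow(37, Rational(1, 2))) ≈ Mul(0.020992, I)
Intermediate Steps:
Function('n')(p) = Pow(p, Rational(3, 2))
Mul(Mul(Add(46509, 47594), Pow(Add(Y, 30880), -1)), Pow(Function('n')(-37), -1)) = Mul(Mul(Add(46509, 47594), Pow(Add(-10962, 30880), -1)), Pow(Pow(-37, Rational(3, 2)), -1)) = Mul(Mul(94103, Pow(19918, -1)), Pow(Mul(-37, I, Pow(37, Rational(1, 2))), -1)) = Mul(Mul(94103, Rational(1, 19918)), Mul(Rational(1, 1369), I, Pow(37, Rational(1, 2)))) = Mul(Rational(94103, 19918), Mul(Rational(1, 1369), I, Pow(37, Rational(1, 2)))) = Mul(Rational(94103, 27267742), I, Pow(37, Rational(1, 2)))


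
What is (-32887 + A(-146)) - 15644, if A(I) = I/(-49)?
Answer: -2377873/49 ≈ -48528.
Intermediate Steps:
A(I) = -I/49 (A(I) = I*(-1/49) = -I/49)
(-32887 + A(-146)) - 15644 = (-32887 - 1/49*(-146)) - 15644 = (-32887 + 146/49) - 15644 = -1611317/49 - 15644 = -2377873/49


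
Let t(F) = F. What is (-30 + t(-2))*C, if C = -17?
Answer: 544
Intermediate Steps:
(-30 + t(-2))*C = (-30 - 2)*(-17) = -32*(-17) = 544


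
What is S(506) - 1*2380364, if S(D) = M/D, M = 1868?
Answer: -602231158/253 ≈ -2.3804e+6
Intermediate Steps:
S(D) = 1868/D
S(506) - 1*2380364 = 1868/506 - 1*2380364 = 1868*(1/506) - 2380364 = 934/253 - 2380364 = -602231158/253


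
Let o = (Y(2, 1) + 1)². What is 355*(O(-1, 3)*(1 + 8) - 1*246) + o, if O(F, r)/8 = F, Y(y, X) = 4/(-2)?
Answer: -112889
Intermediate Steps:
Y(y, X) = -2 (Y(y, X) = 4*(-½) = -2)
O(F, r) = 8*F
o = 1 (o = (-2 + 1)² = (-1)² = 1)
355*(O(-1, 3)*(1 + 8) - 1*246) + o = 355*((8*(-1))*(1 + 8) - 1*246) + 1 = 355*(-8*9 - 246) + 1 = 355*(-72 - 246) + 1 = 355*(-318) + 1 = -112890 + 1 = -112889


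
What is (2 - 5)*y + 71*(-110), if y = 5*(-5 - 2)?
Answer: -7705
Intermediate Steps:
y = -35 (y = 5*(-7) = -35)
(2 - 5)*y + 71*(-110) = (2 - 5)*(-35) + 71*(-110) = -3*(-35) - 7810 = 105 - 7810 = -7705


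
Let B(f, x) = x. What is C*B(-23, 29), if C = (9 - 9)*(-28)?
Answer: 0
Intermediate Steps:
C = 0 (C = 0*(-28) = 0)
C*B(-23, 29) = 0*29 = 0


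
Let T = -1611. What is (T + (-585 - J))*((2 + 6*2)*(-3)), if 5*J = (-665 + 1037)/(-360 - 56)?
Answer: 23978367/260 ≈ 92225.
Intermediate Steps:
J = -93/520 (J = ((-665 + 1037)/(-360 - 56))/5 = (372/(-416))/5 = (372*(-1/416))/5 = (⅕)*(-93/104) = -93/520 ≈ -0.17885)
(T + (-585 - J))*((2 + 6*2)*(-3)) = (-1611 + (-585 - 1*(-93/520)))*((2 + 6*2)*(-3)) = (-1611 + (-585 + 93/520))*((2 + 12)*(-3)) = (-1611 - 304107/520)*(14*(-3)) = -1141827/520*(-42) = 23978367/260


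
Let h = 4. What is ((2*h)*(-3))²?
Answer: 576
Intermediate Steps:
((2*h)*(-3))² = ((2*4)*(-3))² = (8*(-3))² = (-24)² = 576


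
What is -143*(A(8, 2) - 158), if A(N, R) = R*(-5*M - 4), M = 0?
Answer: 23738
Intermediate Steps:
A(N, R) = -4*R (A(N, R) = R*(-5*0 - 4) = R*(0 - 4) = R*(-4) = -4*R)
-143*(A(8, 2) - 158) = -143*(-4*2 - 158) = -143*(-8 - 158) = -143*(-166) = 23738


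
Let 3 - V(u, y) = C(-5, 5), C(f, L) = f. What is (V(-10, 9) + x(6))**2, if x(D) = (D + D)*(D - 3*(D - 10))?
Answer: 50176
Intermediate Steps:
V(u, y) = 8 (V(u, y) = 3 - 1*(-5) = 3 + 5 = 8)
x(D) = 2*D*(30 - 2*D) (x(D) = (2*D)*(D - 3*(-10 + D)) = (2*D)*(D + (30 - 3*D)) = (2*D)*(30 - 2*D) = 2*D*(30 - 2*D))
(V(-10, 9) + x(6))**2 = (8 + 4*6*(15 - 1*6))**2 = (8 + 4*6*(15 - 6))**2 = (8 + 4*6*9)**2 = (8 + 216)**2 = 224**2 = 50176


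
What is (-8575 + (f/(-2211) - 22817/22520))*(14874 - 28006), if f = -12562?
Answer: 1900895091473/16890 ≈ 1.1255e+8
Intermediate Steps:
(-8575 + (f/(-2211) - 22817/22520))*(14874 - 28006) = (-8575 + (-12562/(-2211) - 22817/22520))*(14874 - 28006) = (-8575 + (-12562*(-1/2211) - 22817*1/22520))*(-13132) = (-8575 + (1142/201 - 22817/22520))*(-13132) = (-8575 + 21131623/4526520)*(-13132) = -38793777377/4526520*(-13132) = 1900895091473/16890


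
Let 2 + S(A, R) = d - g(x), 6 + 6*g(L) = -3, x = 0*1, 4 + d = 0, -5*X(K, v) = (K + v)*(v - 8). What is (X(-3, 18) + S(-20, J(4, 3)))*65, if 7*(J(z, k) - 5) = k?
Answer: -4485/2 ≈ -2242.5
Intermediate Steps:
X(K, v) = -(-8 + v)*(K + v)/5 (X(K, v) = -(K + v)*(v - 8)/5 = -(K + v)*(-8 + v)/5 = -(-8 + v)*(K + v)/5)
J(z, k) = 5 + k/7
d = -4 (d = -4 + 0 = -4)
x = 0
g(L) = -3/2 (g(L) = -1 + (1/6)*(-3) = -1 - 1/2 = -3/2)
S(A, R) = -9/2 (S(A, R) = -2 + (-4 - 1*(-3/2)) = -2 + (-4 + 3/2) = -2 - 5/2 = -9/2)
(X(-3, 18) + S(-20, J(4, 3)))*65 = ((-1/5*18**2 + (8/5)*(-3) + (8/5)*18 - 1/5*(-3)*18) - 9/2)*65 = ((-1/5*324 - 24/5 + 144/5 + 54/5) - 9/2)*65 = ((-324/5 - 24/5 + 144/5 + 54/5) - 9/2)*65 = (-30 - 9/2)*65 = -69/2*65 = -4485/2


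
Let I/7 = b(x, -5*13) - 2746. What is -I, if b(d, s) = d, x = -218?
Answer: 20748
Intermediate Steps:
I = -20748 (I = 7*(-218 - 2746) = 7*(-2964) = -20748)
-I = -1*(-20748) = 20748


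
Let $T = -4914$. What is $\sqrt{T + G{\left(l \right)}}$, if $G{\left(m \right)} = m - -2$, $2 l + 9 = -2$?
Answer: $\frac{i \sqrt{19670}}{2} \approx 70.125 i$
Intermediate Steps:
$l = - \frac{11}{2}$ ($l = - \frac{9}{2} + \frac{1}{2} \left(-2\right) = - \frac{9}{2} - 1 = - \frac{11}{2} \approx -5.5$)
$G{\left(m \right)} = 2 + m$ ($G{\left(m \right)} = m + 2 = 2 + m$)
$\sqrt{T + G{\left(l \right)}} = \sqrt{-4914 + \left(2 - \frac{11}{2}\right)} = \sqrt{-4914 - \frac{7}{2}} = \sqrt{- \frac{9835}{2}} = \frac{i \sqrt{19670}}{2}$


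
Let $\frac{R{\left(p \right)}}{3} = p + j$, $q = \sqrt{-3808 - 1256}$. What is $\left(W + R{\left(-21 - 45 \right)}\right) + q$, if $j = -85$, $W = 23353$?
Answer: $22900 + 2 i \sqrt{1266} \approx 22900.0 + 71.162 i$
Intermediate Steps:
$q = 2 i \sqrt{1266}$ ($q = \sqrt{-5064} = 2 i \sqrt{1266} \approx 71.162 i$)
$R{\left(p \right)} = -255 + 3 p$ ($R{\left(p \right)} = 3 \left(p - 85\right) = 3 \left(-85 + p\right) = -255 + 3 p$)
$\left(W + R{\left(-21 - 45 \right)}\right) + q = \left(23353 - \left(255 - 3 \left(-21 - 45\right)\right)\right) + 2 i \sqrt{1266} = \left(23353 + \left(-255 + 3 \left(-66\right)\right)\right) + 2 i \sqrt{1266} = \left(23353 - 453\right) + 2 i \sqrt{1266} = 22900 + 2 i \sqrt{1266}$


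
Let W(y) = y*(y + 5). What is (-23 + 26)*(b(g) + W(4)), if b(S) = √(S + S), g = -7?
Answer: 108 + 3*I*√14 ≈ 108.0 + 11.225*I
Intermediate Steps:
b(S) = √2*√S (b(S) = √(2*S) = √2*√S)
W(y) = y*(5 + y)
(-23 + 26)*(b(g) + W(4)) = (-23 + 26)*(√2*√(-7) + 4*(5 + 4)) = 3*(√2*(I*√7) + 4*9) = 3*(I*√14 + 36) = 3*(36 + I*√14) = 108 + 3*I*√14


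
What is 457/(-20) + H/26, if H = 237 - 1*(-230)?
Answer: -1271/260 ≈ -4.8885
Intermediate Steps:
H = 467 (H = 237 + 230 = 467)
457/(-20) + H/26 = 457/(-20) + 467/26 = 457*(-1/20) + 467*(1/26) = -457/20 + 467/26 = -1271/260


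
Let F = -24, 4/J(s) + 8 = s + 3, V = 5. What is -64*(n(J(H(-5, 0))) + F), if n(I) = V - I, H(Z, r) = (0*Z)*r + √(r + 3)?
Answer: 12736/11 - 128*√3/11 ≈ 1137.7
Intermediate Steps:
H(Z, r) = √(3 + r) (H(Z, r) = 0*r + √(3 + r) = 0 + √(3 + r) = √(3 + r))
J(s) = 4/(-5 + s) (J(s) = 4/(-8 + (s + 3)) = 4/(-8 + (3 + s)) = 4/(-5 + s))
n(I) = 5 - I
-64*(n(J(H(-5, 0))) + F) = -64*((5 - 4/(-5 + √(3 + 0))) - 24) = -64*((5 - 4/(-5 + √3)) - 24) = -64*(-19 - 4/(-5 + √3)) = 1216 + 256/(-5 + √3)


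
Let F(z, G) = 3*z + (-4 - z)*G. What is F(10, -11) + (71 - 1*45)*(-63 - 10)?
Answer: -1714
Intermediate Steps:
F(z, G) = 3*z + G*(-4 - z)
F(10, -11) + (71 - 1*45)*(-63 - 10) = (-4*(-11) + 3*10 - 1*(-11)*10) + (71 - 1*45)*(-63 - 10) = (44 + 30 + 110) + (71 - 45)*(-73) = 184 + 26*(-73) = 184 - 1898 = -1714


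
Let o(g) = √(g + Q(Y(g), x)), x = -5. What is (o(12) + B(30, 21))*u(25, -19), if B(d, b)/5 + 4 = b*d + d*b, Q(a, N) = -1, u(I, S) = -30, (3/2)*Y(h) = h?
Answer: -188400 - 30*√11 ≈ -1.8850e+5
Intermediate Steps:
Y(h) = 2*h/3
o(g) = √(-1 + g) (o(g) = √(g - 1) = √(-1 + g))
B(d, b) = -20 + 10*b*d (B(d, b) = -20 + 5*(b*d + d*b) = -20 + 5*(b*d + b*d) = -20 + 5*(2*b*d) = -20 + 10*b*d)
(o(12) + B(30, 21))*u(25, -19) = (√(-1 + 12) + (-20 + 10*21*30))*(-30) = (√11 + (-20 + 6300))*(-30) = (√11 + 6280)*(-30) = (6280 + √11)*(-30) = -188400 - 30*√11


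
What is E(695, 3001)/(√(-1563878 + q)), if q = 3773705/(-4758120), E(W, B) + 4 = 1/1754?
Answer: 21045*I*√39339728881132042/1305172967721601 ≈ 0.0031981*I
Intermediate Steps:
E(W, B) = -7015/1754 (E(W, B) = -4 + 1/1754 = -7015/1754)
q = -754741/951624 (q = 3773705*(-1/4758120) = -754741/951624 ≈ -0.79311)
E(695, 3001)/(√(-1563878 + q)) = -7015/(1754*√(-1563878 - 754741/951624)) = -7015*(-6*I*√39339728881132042/1488224592613)/1754 = -(-21045)*I*√39339728881132042/1305172967721601 = 21045*I*√39339728881132042/1305172967721601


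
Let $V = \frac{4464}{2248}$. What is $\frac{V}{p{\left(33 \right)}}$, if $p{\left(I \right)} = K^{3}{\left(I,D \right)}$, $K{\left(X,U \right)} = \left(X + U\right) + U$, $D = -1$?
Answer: $\frac{18}{270041} \approx 6.6657 \cdot 10^{-5}$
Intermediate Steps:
$V = \frac{558}{281}$ ($V = 4464 \cdot \frac{1}{2248} = \frac{558}{281} \approx 1.9858$)
$K{\left(X,U \right)} = X + 2 U$ ($K{\left(X,U \right)} = \left(U + X\right) + U = X + 2 U$)
$p{\left(I \right)} = \left(-2 + I\right)^{3}$ ($p{\left(I \right)} = \left(I + 2 \left(-1\right)\right)^{3} = \left(I - 2\right)^{3} = \left(-2 + I\right)^{3}$)
$\frac{V}{p{\left(33 \right)}} = \frac{558}{281 \left(-2 + 33\right)^{3}} = \frac{558}{281 \cdot 31^{3}} = \frac{558}{281 \cdot 29791} = \frac{558}{281} \cdot \frac{1}{29791} = \frac{18}{270041}$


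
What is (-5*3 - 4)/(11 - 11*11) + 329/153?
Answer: 39097/16830 ≈ 2.3231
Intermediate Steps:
(-5*3 - 4)/(11 - 11*11) + 329/153 = (-15 - 4)/(11 - 121) + 329*(1/153) = -19/(-110) + 329/153 = -19*(-1/110) + 329/153 = 19/110 + 329/153 = 39097/16830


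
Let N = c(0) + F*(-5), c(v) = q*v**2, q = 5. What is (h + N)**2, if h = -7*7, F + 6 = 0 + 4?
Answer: 1521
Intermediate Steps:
c(v) = 5*v**2
F = -2 (F = -6 + (0 + 4) = -6 + 4 = -2)
h = -49
N = 10 (N = 5*0**2 - 2*(-5) = 5*0 + 10 = 0 + 10 = 10)
(h + N)**2 = (-49 + 10)**2 = (-39)**2 = 1521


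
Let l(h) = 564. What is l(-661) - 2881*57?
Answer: -163653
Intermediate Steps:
l(-661) - 2881*57 = 564 - 2881*57 = 564 - 1*164217 = 564 - 164217 = -163653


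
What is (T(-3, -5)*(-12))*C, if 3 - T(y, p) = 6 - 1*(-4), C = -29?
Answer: -2436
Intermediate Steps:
T(y, p) = -7 (T(y, p) = 3 - (6 - 1*(-4)) = 3 - (6 + 4) = 3 - 1*10 = 3 - 10 = -7)
(T(-3, -5)*(-12))*C = -7*(-12)*(-29) = 84*(-29) = -2436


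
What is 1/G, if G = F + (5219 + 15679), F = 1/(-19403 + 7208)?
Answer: 12195/254851109 ≈ 4.7851e-5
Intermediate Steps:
F = -1/12195 (F = 1/(-12195) = -1/12195 ≈ -8.2001e-5)
G = 254851109/12195 (G = -1/12195 + (5219 + 15679) = -1/12195 + 20898 = 254851109/12195 ≈ 20898.)
1/G = 1/(254851109/12195) = 12195/254851109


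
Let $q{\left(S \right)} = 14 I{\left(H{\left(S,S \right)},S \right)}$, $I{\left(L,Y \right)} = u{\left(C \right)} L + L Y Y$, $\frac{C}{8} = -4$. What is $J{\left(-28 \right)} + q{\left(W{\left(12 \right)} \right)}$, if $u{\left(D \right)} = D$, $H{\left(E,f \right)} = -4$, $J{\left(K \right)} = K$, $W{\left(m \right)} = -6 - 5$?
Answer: $-5012$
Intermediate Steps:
$C = -32$ ($C = 8 \left(-4\right) = -32$)
$W{\left(m \right)} = -11$
$I{\left(L,Y \right)} = - 32 L + L Y^{2}$ ($I{\left(L,Y \right)} = - 32 L + L Y Y = - 32 L + L Y^{2}$)
$q{\left(S \right)} = 1792 - 56 S^{2}$ ($q{\left(S \right)} = 14 \left(- 4 \left(-32 + S^{2}\right)\right) = 14 \left(128 - 4 S^{2}\right) = 1792 - 56 S^{2}$)
$J{\left(-28 \right)} + q{\left(W{\left(12 \right)} \right)} = -28 + \left(1792 - 56 \left(-11\right)^{2}\right) = -28 + \left(1792 - 6776\right) = -28 - 4984 = -5012$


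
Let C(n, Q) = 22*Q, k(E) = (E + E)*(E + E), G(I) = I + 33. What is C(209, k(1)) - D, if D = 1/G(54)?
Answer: 7655/87 ≈ 87.989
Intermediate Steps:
G(I) = 33 + I
k(E) = 4*E² (k(E) = (2*E)*(2*E) = 4*E²)
D = 1/87 (D = 1/(33 + 54) = 1/87 ≈ 0.011494)
C(209, k(1)) - D = 22*(4*1²) - 1*1/87 = 22*(4*1) - 1/87 = 22*4 - 1/87 = 88 - 1/87 = 7655/87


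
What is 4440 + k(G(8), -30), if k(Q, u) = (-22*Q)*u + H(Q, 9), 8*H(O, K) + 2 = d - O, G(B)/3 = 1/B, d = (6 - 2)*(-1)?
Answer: 299949/64 ≈ 4686.7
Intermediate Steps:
d = -4 (d = 4*(-1) = -4)
G(B) = 3/B
H(O, K) = -¾ - O/8 (H(O, K) = -¼ + (-4 - O)/8 = -¼ + (-½ - O/8) = -¾ - O/8)
k(Q, u) = -¾ - Q/8 - 22*Q*u (k(Q, u) = (-22*Q)*u + (-¾ - Q/8) = -22*Q*u + (-¾ - Q/8) = -¾ - Q/8 - 22*Q*u)
4440 + k(G(8), -30) = 4440 + (-¾ - 3/(8*8) - 22*3/8*(-30)) = 4440 + (-¾ - 3/(8*8) - 22*3*(⅛)*(-30)) = 4440 + (-¾ - ⅛*3/8 - 22*3/8*(-30)) = 4440 + (-¾ - 3/64 + 495/2) = 4440 + 15789/64 = 299949/64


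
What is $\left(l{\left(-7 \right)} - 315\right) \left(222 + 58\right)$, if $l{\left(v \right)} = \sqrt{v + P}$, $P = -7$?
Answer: $-88200 + 280 i \sqrt{14} \approx -88200.0 + 1047.7 i$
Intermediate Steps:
$l{\left(v \right)} = \sqrt{-7 + v}$ ($l{\left(v \right)} = \sqrt{v - 7} = \sqrt{-7 + v}$)
$\left(l{\left(-7 \right)} - 315\right) \left(222 + 58\right) = \left(\sqrt{-7 - 7} - 315\right) \left(222 + 58\right) = \left(\sqrt{-14} - 315\right) 280 = \left(i \sqrt{14} - 315\right) 280 = \left(-315 + i \sqrt{14}\right) 280 = -88200 + 280 i \sqrt{14}$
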